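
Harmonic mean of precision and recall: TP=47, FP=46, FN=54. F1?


Precision = 47/93 = 0.5054
Recall = 47/101 = 0.4653
F1 = 2·P·R/(P+R) = 2·TP/(2·TP+FP+FN) = 94/(94+46+54) = 94/194 = 0.4845

0.4845


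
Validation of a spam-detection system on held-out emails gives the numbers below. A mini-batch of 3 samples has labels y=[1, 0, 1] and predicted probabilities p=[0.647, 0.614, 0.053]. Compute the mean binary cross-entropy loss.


L[0] = -ln(0.647) = 0.4354
L[1] = -ln(1-0.614) = -ln(0.386) = 0.9519
L[2] = -ln(0.053) = 2.9375
mean = (0.4354 + 0.9519 + 2.9375)/3 = 1.4416

1.4416


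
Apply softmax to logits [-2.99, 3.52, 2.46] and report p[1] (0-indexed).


Exponentials: e^-2.99=0.0503, e^3.52=33.7844, e^2.46=11.7048
Sum = 45.5395
Softmax = [0.0011, 0.7419, 0.257]
p[1] = 33.7844/45.5395 = 0.7419

0.7419


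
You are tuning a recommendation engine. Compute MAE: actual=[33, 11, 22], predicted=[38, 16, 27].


Absolute errors: |33-38|=5, |11-16|=5, |22-27|=5
Sum = 15
MAE = 15/3 = 5

5


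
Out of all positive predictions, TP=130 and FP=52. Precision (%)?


Precision = TP/(TP+FP)
= 130/(130+52)
= 130/182 = 71.43%

71.43%


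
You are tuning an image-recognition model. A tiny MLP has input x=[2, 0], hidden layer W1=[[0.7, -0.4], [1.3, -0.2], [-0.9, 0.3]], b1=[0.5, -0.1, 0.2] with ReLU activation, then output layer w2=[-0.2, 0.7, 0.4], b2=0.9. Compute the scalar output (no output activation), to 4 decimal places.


z1[0] = (0.7)·(2) + (-0.4)·(0) + 0.5 = 1.9
z1[1] = (1.3)·(2) + (-0.2)·(0) - 0.1 = 2.5
z1[2] = (-0.9)·(2) + (0.3)·(0) + 0.2 = -1.6
h = ReLU(z1) = [1.9, 2.5, 0.0]
output = (-0.2)·(1.9) + (0.7)·(2.5) + (0.4)·(0.0) + 0.9 = 2.27

2.27


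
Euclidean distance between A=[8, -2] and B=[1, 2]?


d = √((8-1)² + (-2-2)²)
  = √(49 + 16)
  = √65 = 8.0623

8.0623


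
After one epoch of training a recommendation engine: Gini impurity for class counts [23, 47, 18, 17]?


Probabilities: [23/105, 47/105, 18/105, 17/105] ≈ [0.219, 0.4476, 0.1714, 0.1619]
Σpᵢ² = (529 + 2209 + 324 + 289)/105² = 3351/11025
Gini = 1 - Σpᵢ² = 1 - 3351/11025 = 0.6961

0.6961


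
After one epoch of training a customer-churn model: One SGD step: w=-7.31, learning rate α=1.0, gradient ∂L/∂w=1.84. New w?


w_new = w - α·∇
= -7.31 - 1.0·1.84
= -7.31 - 1.84
= -9.15

-9.15


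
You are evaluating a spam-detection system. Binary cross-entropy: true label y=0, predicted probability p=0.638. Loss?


BCE = -[y·ln(p) + (1-y)·ln(1-p)]
= -0 - 1·ln(1-0.638)
= -ln(0.362) = 1.0161

1.0161


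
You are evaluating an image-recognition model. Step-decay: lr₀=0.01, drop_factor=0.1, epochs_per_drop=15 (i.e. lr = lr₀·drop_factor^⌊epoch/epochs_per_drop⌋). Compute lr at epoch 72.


n_drops = ⌊72/15⌋ = 4
lr = 0.01·0.1^4 = 0.01·0.0001 = 0.000001

0.000001


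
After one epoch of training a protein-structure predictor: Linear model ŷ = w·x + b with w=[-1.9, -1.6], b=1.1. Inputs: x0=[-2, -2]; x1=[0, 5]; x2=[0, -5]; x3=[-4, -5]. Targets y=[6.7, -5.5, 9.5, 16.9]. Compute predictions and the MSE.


ŷ0 = (-1.9)·(-2) + (-1.6)·(-2) + 1.1 = 8.1
ŷ1 = (-1.9)·(0) + (-1.6)·(5) + 1.1 = -6.9
ŷ2 = (-1.9)·(0) + (-1.6)·(-5) + 1.1 = 9.1
ŷ3 = (-1.9)·(-4) + (-1.6)·(-5) + 1.1 = 16.7
errors² = [1.96, 1.96, 0.16, 0.04]
MSE = 4.1200/4 = 1.03

1.03


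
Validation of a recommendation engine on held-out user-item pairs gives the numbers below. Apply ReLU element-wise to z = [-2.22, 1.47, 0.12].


ReLU(-2.22) = max(0, -2.22) = 0.0
ReLU(1.47) = max(0, 1.47) = 1.47
ReLU(0.12) = max(0, 0.12) = 0.12
result = [0.0, 1.47, 0.12]

[0.0, 1.47, 0.12]


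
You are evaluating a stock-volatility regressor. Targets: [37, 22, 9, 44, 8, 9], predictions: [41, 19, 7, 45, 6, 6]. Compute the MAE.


Absolute errors: |37-41|=4, |22-19|=3, |9-7|=2, |44-45|=1, |8-6|=2, |9-6|=3
Sum = 15
MAE = 15/6 = 5/2

5/2


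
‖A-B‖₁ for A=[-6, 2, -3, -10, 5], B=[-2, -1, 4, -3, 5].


d = |-6+ 2| + |2+ 1| + |-3-4| + |-10+ 3| + |5-5|
  = 4 + 3 + 7 + 7 + 0
  = 21

21


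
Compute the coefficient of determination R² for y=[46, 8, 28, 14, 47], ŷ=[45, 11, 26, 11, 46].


ȳ = 28.6
SS_res = Σ(y-ŷ)² = 24
SS_tot = Σ(y-ȳ)² = 1279.2
R² = 1 - SS_res/SS_tot = 1 - 0.0188 = 0.9812

0.9812


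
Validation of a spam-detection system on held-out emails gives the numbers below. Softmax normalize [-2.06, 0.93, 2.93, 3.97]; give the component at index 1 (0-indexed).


Exponentials: e^-2.06=0.1275, e^0.93=2.5345, e^2.93=18.7276, e^3.97=52.9845
Sum = 74.3741
Softmax = [0.0017, 0.0341, 0.2518, 0.7124]
p[1] = 2.5345/74.3741 = 0.0341

0.0341


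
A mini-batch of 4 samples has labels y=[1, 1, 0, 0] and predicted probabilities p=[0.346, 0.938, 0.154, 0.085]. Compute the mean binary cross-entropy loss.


L[0] = -ln(0.346) = 1.0613
L[1] = -ln(0.938) = 0.064
L[2] = -ln(1-0.154) = -ln(0.846) = 0.1672
L[3] = -ln(1-0.085) = -ln(0.915) = 0.0888
mean = (1.0613 + 0.064 + 0.1672 + 0.0888)/4 = 0.3453

0.3453


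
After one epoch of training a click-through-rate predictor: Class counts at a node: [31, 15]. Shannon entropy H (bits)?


Probabilities: [31/46, 15/46] ≈ [0.6739, 0.3261]
H = -((31/46)·log₂(31/46) + (15/46)·log₂(15/46))
  = 0.9109 bits

0.9109 bits


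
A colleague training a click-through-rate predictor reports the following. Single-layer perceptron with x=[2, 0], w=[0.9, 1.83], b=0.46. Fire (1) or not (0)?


z = (2)·(0.9) + (0)·(1.83) + 0.46
  = 2.26
step(z) = 1 (z≥0)

1


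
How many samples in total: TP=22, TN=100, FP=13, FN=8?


Total = TP + TN + FP + FN
= 22 + 100 + 13 + 8
= 143
(Predicted positive: 35, predicted negative: 108)

143


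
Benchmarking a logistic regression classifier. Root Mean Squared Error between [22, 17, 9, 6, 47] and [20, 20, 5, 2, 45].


MSE = 49/5 = 9.8
RMSE = √(49/5) = 3.1305

3.1305


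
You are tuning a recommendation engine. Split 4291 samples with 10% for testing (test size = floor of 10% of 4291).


Test = ⌊4291·10/100⌋ = 429
Train = 4291 - 429 = 3862

Train: 3862, Test: 429


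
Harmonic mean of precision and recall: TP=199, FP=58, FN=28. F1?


Precision = 199/257 = 0.7743
Recall = 199/227 = 0.8767
F1 = 2·P·R/(P+R) = 2·TP/(2·TP+FP+FN) = 398/(398+58+28) = 398/484 = 0.8223

0.8223


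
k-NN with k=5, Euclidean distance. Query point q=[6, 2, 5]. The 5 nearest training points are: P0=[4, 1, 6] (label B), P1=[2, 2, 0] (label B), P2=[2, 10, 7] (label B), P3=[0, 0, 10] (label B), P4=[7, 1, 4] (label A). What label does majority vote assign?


d(q,P0) = 2.4495  (label B)
d(q,P1) = 6.4031  (label B)
d(q,P2) = 9.1652  (label B)
d(q,P3) = 8.0623  (label B)
d(q,P4) = 1.7321  (label A)
Votes: A=1, B=4
Majority → B

B


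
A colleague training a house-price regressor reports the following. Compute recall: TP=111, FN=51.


Recall = TP/(TP+FN)
= 111/(111+51)
= 111/162 = 68.52%

68.52%


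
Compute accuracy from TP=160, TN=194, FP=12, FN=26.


Accuracy = (TP+TN)/(TP+TN+FP+FN)
= (160+194)/(392)
= 354/392 = 90.31%

90.31%


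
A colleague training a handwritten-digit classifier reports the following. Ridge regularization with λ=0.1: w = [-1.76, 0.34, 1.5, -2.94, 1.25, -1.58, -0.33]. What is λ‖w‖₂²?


‖w‖₂² = (-1.76)² + (0.34)² + (1.5)² + (-2.94)² + (1.25)² + (-1.58)² + (-0.33)²
     = 3.0976 + 0.1156 + 2.25 + 8.6436 + 1.5625 + 2.4964 + 0.1089
     = 18.2746
λ·‖w‖₂² = 0.1·18.2746 = 1.82746

1.82746


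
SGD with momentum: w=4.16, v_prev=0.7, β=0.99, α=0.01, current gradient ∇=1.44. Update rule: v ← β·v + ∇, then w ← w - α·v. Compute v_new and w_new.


v_new = 0.99·0.7 + 1.44 = 0.693 + 1.44 = 2.133
w_new = 4.16 - 0.01·2.133 = 4.16 - 0.02133 = 4.13867

v_new=2.133, w_new=4.13867


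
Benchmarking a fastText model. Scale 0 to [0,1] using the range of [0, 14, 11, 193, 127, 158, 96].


min=0, max=193
(0-0)/(193-0) = 0/193 = 0.0

0.0


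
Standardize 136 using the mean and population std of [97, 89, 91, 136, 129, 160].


μ = 117, σ = 26.5016
z = (136 - 117)/26.5016 = 0.7169

0.7169


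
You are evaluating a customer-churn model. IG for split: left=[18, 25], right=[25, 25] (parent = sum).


Parent = [43, 50], H_parent = 0.9959
H_left = 0.9808 (n=43), H_right = 1 (n=50)
H_children = (43/93)·0.9808 + (50/93)·1 = 0.9911
IG = 0.9959 - 0.9911 = 0.0048

0.0048


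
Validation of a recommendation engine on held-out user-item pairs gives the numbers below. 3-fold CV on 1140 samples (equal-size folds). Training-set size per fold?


Fold size = 1140/3 = 380
Training per fold = 1140 - 380 = 760

760


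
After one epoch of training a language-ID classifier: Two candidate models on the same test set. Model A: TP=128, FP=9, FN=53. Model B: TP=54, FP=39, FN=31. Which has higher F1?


Model A: P=128/137=0.9343, R=128/181=0.7072, F1=2PR/(P+R)=2TP/(2TP+FP+FN)=256/318=0.805
Model B: P=54/93=0.5806, R=54/85=0.6353, F1=2PR/(P+R)=2TP/(2TP+FP+FN)=108/178=0.6067
0.805 > 0.6067 → Model A

Model A


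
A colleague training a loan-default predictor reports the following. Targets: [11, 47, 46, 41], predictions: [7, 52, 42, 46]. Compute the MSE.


Squared errors: (11-7)²=16, (47-52)²=25, (46-42)²=16, (41-46)²=25
Sum = 82
MSE = 82/4 = 41/2

41/2


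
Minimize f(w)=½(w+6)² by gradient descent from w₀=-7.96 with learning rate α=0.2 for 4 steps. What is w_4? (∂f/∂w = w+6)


step 1: grad = -7.96+6 = -1.96; w = -7.96 - 0.2·(-1.96) = -7.568
step 2: grad = -7.568+6 = -1.568; w = -7.568 - 0.2·(-1.568) = -7.2544
step 3: grad = -7.2544+6 = -1.2544; w = -7.2544 - 0.2·(-1.2544) = -7.00352
step 4: grad = -7.00352+6 = -1.00352; w = -7.00352 - 0.2·(-1.00352) = -6.802816

-6.802816


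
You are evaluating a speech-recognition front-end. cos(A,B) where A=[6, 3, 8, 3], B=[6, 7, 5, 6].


A·B = 6·6 + 3·7 + 8·5 + 3·6 = 115
‖A‖ = √118 = 10.8628, ‖B‖ = √146 = 12.083
cos = 115/(√118·√146) = 115/√17228 = 0.8762

0.8762


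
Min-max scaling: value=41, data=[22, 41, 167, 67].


min=22, max=167
(41-22)/(167-22) = 19/145 = 0.131

0.131


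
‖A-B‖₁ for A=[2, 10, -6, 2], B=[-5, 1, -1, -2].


d = |2+ 5| + |10-1| + |-6+ 1| + |2+ 2|
  = 7 + 9 + 5 + 4
  = 25

25


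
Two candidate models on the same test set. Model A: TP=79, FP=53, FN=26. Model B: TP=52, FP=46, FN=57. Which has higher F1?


Model A: P=79/132=0.5985, R=79/105=0.7524, F1=2PR/(P+R)=2TP/(2TP+FP+FN)=158/237=0.6667
Model B: P=52/98=0.5306, R=52/109=0.4771, F1=2PR/(P+R)=2TP/(2TP+FP+FN)=104/207=0.5024
0.6667 > 0.5024 → Model A

Model A


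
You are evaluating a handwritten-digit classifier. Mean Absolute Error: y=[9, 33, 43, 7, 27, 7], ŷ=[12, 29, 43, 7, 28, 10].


Absolute errors: |9-12|=3, |33-29|=4, |43-43|=0, |7-7|=0, |27-28|=1, |7-10|=3
Sum = 11
MAE = 11/6 = 11/6

11/6


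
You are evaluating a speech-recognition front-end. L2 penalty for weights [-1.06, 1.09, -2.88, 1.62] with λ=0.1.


‖w‖₂² = (-1.06)² + (1.09)² + (-2.88)² + (1.62)²
     = 1.1236 + 1.1881 + 8.2944 + 2.6244
     = 13.2305
λ·‖w‖₂² = 0.1·13.2305 = 1.32305

1.32305


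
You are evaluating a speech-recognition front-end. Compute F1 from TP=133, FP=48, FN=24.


Precision = 133/181 = 0.7348
Recall = 133/157 = 0.8471
F1 = 2·P·R/(P+R) = 2·TP/(2·TP+FP+FN) = 266/(266+48+24) = 266/338 = 0.787

0.787


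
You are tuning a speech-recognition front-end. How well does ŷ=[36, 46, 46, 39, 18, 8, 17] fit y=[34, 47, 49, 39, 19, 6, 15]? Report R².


ȳ = 29.8571
SS_res = Σ(y-ŷ)² = 23
SS_tot = Σ(y-ȳ)² = 1668.86
R² = 1 - SS_res/SS_tot = 1 - 0.0138 = 0.9862

0.9862


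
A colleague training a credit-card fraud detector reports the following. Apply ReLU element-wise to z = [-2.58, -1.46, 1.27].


ReLU(-2.58) = max(0, -2.58) = 0.0
ReLU(-1.46) = max(0, -1.46) = 0.0
ReLU(1.27) = max(0, 1.27) = 1.27
result = [0.0, 0.0, 1.27]

[0.0, 0.0, 1.27]


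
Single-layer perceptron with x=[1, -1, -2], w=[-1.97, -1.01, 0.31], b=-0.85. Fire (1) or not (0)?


z = (1)·(-1.97) + (-1)·(-1.01) + (-2)·(0.31) - 0.85
  = -2.43
step(z) = 0 (z<0)

0


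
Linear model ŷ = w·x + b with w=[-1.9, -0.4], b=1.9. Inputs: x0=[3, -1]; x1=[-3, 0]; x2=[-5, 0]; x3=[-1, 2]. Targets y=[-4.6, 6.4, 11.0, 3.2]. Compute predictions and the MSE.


ŷ0 = (-1.9)·(3) + (-0.4)·(-1) + 1.9 = -3.4
ŷ1 = (-1.9)·(-3) + (-0.4)·(0) + 1.9 = 7.6
ŷ2 = (-1.9)·(-5) + (-0.4)·(0) + 1.9 = 11.4
ŷ3 = (-1.9)·(-1) + (-0.4)·(2) + 1.9 = 3.0
errors² = [1.44, 1.44, 0.16, 0.04]
MSE = 3.0800/4 = 0.77

0.77


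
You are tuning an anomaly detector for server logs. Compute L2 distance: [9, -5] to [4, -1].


d = √((9-4)² + (-5+ 1)²)
  = √(25 + 16)
  = √41 = 6.4031

6.4031


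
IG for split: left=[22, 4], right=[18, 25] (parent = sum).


Parent = [40, 29], H_parent = 0.9816
H_left = 0.6194 (n=26), H_right = 0.9808 (n=43)
H_children = (26/69)·0.6194 + (43/69)·0.9808 = 0.8446
IG = 0.9816 - 0.8446 = 0.137

0.137


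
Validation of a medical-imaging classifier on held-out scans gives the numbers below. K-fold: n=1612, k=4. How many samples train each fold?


Fold size = 1612/4 = 403
Training per fold = 1612 - 403 = 1209

1209


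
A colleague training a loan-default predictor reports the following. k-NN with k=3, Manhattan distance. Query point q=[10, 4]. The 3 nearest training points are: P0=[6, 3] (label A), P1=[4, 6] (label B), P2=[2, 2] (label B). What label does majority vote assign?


d(q,P0) = 5  (label A)
d(q,P1) = 8  (label B)
d(q,P2) = 10  (label B)
Votes: A=1, B=2
Majority → B

B


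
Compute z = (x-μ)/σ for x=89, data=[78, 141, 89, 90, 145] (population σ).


μ = 108.6, σ = 28.4296
z = (89 - 108.6)/28.4296 = -0.6894

-0.6894


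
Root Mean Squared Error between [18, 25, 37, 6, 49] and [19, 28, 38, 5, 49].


MSE = 12/5 = 2.4
RMSE = √(12/5) = 1.5492

1.5492


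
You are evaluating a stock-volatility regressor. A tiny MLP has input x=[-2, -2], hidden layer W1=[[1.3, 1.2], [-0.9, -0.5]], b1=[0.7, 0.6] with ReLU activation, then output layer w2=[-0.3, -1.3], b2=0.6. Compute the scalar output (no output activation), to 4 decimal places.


z1[0] = (1.3)·(-2) + (1.2)·(-2) + 0.7 = -4.3
z1[1] = (-0.9)·(-2) + (-0.5)·(-2) + 0.6 = 3.4
h = ReLU(z1) = [0.0, 3.4]
output = (-0.3)·(0.0) + (-1.3)·(3.4) + 0.6 = -3.82

-3.82


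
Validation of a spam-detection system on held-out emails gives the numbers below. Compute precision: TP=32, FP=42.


Precision = TP/(TP+FP)
= 32/(32+42)
= 32/74 = 43.24%

43.24%


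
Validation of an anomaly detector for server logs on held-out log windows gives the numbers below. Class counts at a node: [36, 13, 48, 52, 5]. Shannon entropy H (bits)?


Probabilities: [36/154, 13/154, 48/154, 52/154, 5/154] ≈ [0.2338, 0.0844, 0.3117, 0.3377, 0.0325]
H = -((36/154)·log₂(36/154) + (13/154)·log₂(13/154) + (48/154)·log₂(48/154) + (52/154)·log₂(52/154) + (5/154)·log₂(5/154))
  = 2.0049 bits

2.0049 bits


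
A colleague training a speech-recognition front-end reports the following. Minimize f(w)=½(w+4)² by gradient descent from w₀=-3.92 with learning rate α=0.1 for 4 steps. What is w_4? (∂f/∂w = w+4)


step 1: grad = -3.92+4 = 0.08; w = -3.92 - 0.1·(0.08) = -3.928
step 2: grad = -3.928+4 = 0.072; w = -3.928 - 0.1·(0.072) = -3.9352
step 3: grad = -3.9352+4 = 0.0648; w = -3.9352 - 0.1·(0.0648) = -3.94168
step 4: grad = -3.94168+4 = 0.05832; w = -3.94168 - 0.1·(0.05832) = -3.947512

-3.947512


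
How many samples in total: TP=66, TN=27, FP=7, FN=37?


Total = TP + TN + FP + FN
= 66 + 27 + 7 + 37
= 137
(Predicted positive: 73, predicted negative: 64)

137


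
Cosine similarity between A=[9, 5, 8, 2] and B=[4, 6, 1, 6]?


A·B = 9·4 + 5·6 + 8·1 + 2·6 = 86
‖A‖ = √174 = 13.1909, ‖B‖ = √89 = 9.434
cos = 86/(√174·√89) = 86/√15486 = 0.6911

0.6911


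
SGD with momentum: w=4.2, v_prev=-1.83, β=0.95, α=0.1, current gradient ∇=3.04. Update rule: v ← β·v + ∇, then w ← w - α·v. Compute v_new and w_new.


v_new = 0.95·-1.83 + 3.04 = -1.7385 + 3.04 = 1.3015
w_new = 4.2 - 0.1·1.3015 = 4.2 - 0.13015 = 4.06985

v_new=1.3015, w_new=4.06985


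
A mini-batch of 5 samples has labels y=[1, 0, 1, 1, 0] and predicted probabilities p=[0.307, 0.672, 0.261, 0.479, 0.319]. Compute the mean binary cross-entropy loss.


L[0] = -ln(0.307) = 1.1809
L[1] = -ln(1-0.672) = -ln(0.328) = 1.1147
L[2] = -ln(0.261) = 1.3432
L[3] = -ln(0.479) = 0.7361
L[4] = -ln(1-0.319) = -ln(0.681) = 0.3842
mean = (1.1809 + 1.1147 + 1.3432 + 0.7361 + 0.3842)/5 = 0.9518

0.9518


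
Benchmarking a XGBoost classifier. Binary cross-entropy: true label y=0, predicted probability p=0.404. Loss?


BCE = -[y·ln(p) + (1-y)·ln(1-p)]
= -0 - 1·ln(1-0.404)
= -ln(0.596) = 0.5175

0.5175


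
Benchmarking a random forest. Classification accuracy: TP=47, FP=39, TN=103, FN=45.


Accuracy = (TP+TN)/(TP+TN+FP+FN)
= (47+103)/(234)
= 150/234 = 64.1%

64.1%


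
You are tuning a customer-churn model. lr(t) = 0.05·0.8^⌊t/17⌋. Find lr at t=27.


n_drops = ⌊27/17⌋ = 1
lr = 0.05·0.8^1 = 0.05·0.8 = 0.04

0.04


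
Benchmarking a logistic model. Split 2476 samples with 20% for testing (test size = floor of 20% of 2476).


Test = ⌊2476·20/100⌋ = 495
Train = 2476 - 495 = 1981

Train: 1981, Test: 495


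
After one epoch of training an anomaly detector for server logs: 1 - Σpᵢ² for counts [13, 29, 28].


Probabilities: [13/70, 29/70, 28/70] ≈ [0.1857, 0.4143, 0.4]
Σpᵢ² = (169 + 841 + 784)/70² = 1794/4900
Gini = 1 - Σpᵢ² = 1 - 1794/4900 = 0.6339

0.6339


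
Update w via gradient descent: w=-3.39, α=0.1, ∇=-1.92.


w_new = w - α·∇
= -3.39 - 0.1·-1.92
= -3.39 + 0.192
= -3.198

-3.198


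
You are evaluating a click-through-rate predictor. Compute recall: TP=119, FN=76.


Recall = TP/(TP+FN)
= 119/(119+76)
= 119/195 = 61.03%

61.03%


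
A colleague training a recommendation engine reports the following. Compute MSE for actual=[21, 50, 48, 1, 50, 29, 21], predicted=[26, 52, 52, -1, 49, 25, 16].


Squared errors: (21-26)²=25, (50-52)²=4, (48-52)²=16, (1+ 1)²=4, (50-49)²=1, (29-25)²=16, (21-16)²=25
Sum = 91
MSE = 91/7 = 13

13


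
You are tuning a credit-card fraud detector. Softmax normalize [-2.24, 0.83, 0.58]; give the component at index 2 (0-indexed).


Exponentials: e^-2.24=0.1065, e^0.83=2.2933, e^0.58=1.786
Sum = 4.1858
Softmax = [0.0254, 0.5479, 0.4267]
p[2] = 1.786/4.1858 = 0.4267

0.4267


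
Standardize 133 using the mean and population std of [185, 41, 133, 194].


μ = 138.25, σ = 60.7839
z = (133 - 138.25)/60.7839 = -0.0864

-0.0864


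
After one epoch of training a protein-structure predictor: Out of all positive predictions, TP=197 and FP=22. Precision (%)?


Precision = TP/(TP+FP)
= 197/(197+22)
= 197/219 = 89.95%

89.95%


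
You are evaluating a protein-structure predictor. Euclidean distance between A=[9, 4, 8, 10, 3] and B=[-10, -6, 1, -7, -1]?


d = √((9+ 10)² + (4+ 6)² + (8-1)² + (10+ 7)² + (3+ 1)²)
  = √(361 + 100 + 49 + 289 + 16)
  = √815 = 28.5482

28.5482


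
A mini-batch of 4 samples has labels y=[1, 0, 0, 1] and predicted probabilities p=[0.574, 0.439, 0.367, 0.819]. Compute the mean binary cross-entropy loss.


L[0] = -ln(0.574) = 0.5551
L[1] = -ln(1-0.439) = -ln(0.561) = 0.578
L[2] = -ln(1-0.367) = -ln(0.633) = 0.4573
L[3] = -ln(0.819) = 0.1997
mean = (0.5551 + 0.578 + 0.4573 + 0.1997)/4 = 0.4475

0.4475


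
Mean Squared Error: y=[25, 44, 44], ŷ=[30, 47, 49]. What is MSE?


Squared errors: (25-30)²=25, (44-47)²=9, (44-49)²=25
Sum = 59
MSE = 59/3 = 59/3

59/3


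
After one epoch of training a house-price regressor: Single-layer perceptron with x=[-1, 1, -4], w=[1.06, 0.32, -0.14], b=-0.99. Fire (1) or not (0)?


z = (-1)·(1.06) + (1)·(0.32) + (-4)·(-0.14) - 0.99
  = -1.17
step(z) = 0 (z<0)

0


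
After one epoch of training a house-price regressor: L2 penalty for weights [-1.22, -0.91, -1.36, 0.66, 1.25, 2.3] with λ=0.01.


‖w‖₂² = (-1.22)² + (-0.91)² + (-1.36)² + (0.66)² + (1.25)² + (2.3)²
     = 1.4884 + 0.8281 + 1.8496 + 0.4356 + 1.5625 + 5.29
     = 11.4542
λ·‖w‖₂² = 0.01·11.4542 = 0.114542

0.114542


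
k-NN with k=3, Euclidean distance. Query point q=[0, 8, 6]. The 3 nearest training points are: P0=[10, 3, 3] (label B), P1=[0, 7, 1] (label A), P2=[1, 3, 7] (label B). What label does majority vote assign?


d(q,P0) = 11.5758  (label B)
d(q,P1) = 5.099  (label A)
d(q,P2) = 5.1962  (label B)
Votes: A=1, B=2
Majority → B

B


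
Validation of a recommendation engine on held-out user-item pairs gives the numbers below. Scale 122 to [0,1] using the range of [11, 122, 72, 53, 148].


min=11, max=148
(122-11)/(148-11) = 111/137 = 0.8102

0.8102


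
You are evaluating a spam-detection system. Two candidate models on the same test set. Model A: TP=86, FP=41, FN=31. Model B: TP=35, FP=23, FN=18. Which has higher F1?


Model A: P=86/127=0.6772, R=86/117=0.735, F1=2PR/(P+R)=2TP/(2TP+FP+FN)=172/244=0.7049
Model B: P=35/58=0.6034, R=35/53=0.6604, F1=2PR/(P+R)=2TP/(2TP+FP+FN)=70/111=0.6306
0.7049 > 0.6306 → Model A

Model A


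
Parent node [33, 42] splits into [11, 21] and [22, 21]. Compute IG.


Parent = [33, 42], H_parent = 0.9896
H_left = 0.9284 (n=32), H_right = 0.9996 (n=43)
H_children = (32/75)·0.9284 + (43/75)·0.9996 = 0.9692
IG = 0.9896 - 0.9692 = 0.0204

0.0204


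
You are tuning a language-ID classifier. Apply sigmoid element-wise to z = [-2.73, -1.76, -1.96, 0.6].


σ(-2.73) = 1/(1+e^2.73) = 0.0612
σ(-1.76) = 1/(1+e^1.76) = 0.1468
σ(-1.96) = 1/(1+e^1.96) = 0.1235
σ(0.6) = 1/(1+e^-0.6) = 0.6457
result = [0.0612, 0.1468, 0.1235, 0.6457]

[0.0612, 0.1468, 0.1235, 0.6457]


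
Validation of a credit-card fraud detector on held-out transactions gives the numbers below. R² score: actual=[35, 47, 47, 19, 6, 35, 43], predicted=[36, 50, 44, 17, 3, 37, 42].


ȳ = 33.1429
SS_res = Σ(y-ŷ)² = 37
SS_tot = Σ(y-ȳ)² = 1424.86
R² = 1 - SS_res/SS_tot = 1 - 0.026 = 0.974

0.974


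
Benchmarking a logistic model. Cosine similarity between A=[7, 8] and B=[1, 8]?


A·B = 7·1 + 8·8 = 71
‖A‖ = √113 = 10.6301, ‖B‖ = √65 = 8.0623
cos = 71/(√113·√65) = 71/√7345 = 0.8284

0.8284


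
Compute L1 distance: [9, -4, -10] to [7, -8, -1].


d = |9-7| + |-4+ 8| + |-10+ 1|
  = 2 + 4 + 9
  = 15

15


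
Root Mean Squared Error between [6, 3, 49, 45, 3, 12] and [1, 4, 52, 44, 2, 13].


MSE = 38/6 = 6.3333
RMSE = √(38/6) = 2.5166

2.5166


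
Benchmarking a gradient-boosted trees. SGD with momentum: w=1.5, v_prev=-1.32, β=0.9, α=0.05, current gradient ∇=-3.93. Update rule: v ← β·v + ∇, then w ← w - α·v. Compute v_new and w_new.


v_new = 0.9·-1.32 - 3.93 = -1.188 - 3.93 = -5.118
w_new = 1.5 - 0.05·-5.118 = 1.5 + 0.2559 = 1.7559

v_new=-5.118, w_new=1.7559


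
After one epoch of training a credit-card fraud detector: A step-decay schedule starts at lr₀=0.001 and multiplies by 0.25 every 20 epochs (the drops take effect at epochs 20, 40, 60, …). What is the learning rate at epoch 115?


n_drops = ⌊115/20⌋ = 5
lr = 0.001·0.25^5 = 0.001·0.0009765625 = 0.0000009765625

0.0000009765625


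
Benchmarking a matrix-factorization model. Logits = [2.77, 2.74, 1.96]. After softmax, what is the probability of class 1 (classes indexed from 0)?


Exponentials: e^2.77=15.9586, e^2.74=15.487, e^1.96=7.0993
Sum = 38.5449
Softmax = [0.414, 0.4018, 0.1842]
p[1] = 15.487/38.5449 = 0.4018

0.4018


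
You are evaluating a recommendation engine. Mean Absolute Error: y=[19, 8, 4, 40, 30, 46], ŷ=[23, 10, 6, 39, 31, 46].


Absolute errors: |19-23|=4, |8-10|=2, |4-6|=2, |40-39|=1, |30-31|=1, |46-46|=0
Sum = 10
MAE = 10/6 = 5/3

5/3


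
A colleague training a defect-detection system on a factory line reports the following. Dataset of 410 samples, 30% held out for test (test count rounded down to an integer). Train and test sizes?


Test = ⌊410·30/100⌋ = 123
Train = 410 - 123 = 287

Train: 287, Test: 123


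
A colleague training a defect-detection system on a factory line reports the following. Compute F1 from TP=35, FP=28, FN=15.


Precision = 35/63 = 0.5556
Recall = 35/50 = 0.7
F1 = 2·P·R/(P+R) = 2·TP/(2·TP+FP+FN) = 70/(70+28+15) = 70/113 = 0.6195

0.6195


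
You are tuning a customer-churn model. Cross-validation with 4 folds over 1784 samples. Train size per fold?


Fold size = 1784/4 = 446
Training per fold = 1784 - 446 = 1338

1338


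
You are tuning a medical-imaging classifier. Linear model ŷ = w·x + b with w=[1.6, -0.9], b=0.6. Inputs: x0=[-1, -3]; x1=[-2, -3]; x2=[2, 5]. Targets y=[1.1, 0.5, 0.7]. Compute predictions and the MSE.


ŷ0 = (1.6)·(-1) + (-0.9)·(-3) + 0.6 = 1.7
ŷ1 = (1.6)·(-2) + (-0.9)·(-3) + 0.6 = 0.1
ŷ2 = (1.6)·(2) + (-0.9)·(5) + 0.6 = -0.7
errors² = [0.36, 0.16, 1.96]
MSE = 2.4800/3 = 0.8267

0.8267


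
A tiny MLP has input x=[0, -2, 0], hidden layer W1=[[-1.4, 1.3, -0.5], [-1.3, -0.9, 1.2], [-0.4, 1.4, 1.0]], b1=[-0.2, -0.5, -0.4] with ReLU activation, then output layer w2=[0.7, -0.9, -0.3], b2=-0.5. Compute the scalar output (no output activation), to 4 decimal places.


z1[0] = (-1.4)·(0) + (1.3)·(-2) + (-0.5)·(0) - 0.2 = -2.8
z1[1] = (-1.3)·(0) + (-0.9)·(-2) + (1.2)·(0) - 0.5 = 1.3
z1[2] = (-0.4)·(0) + (1.4)·(-2) + (1.0)·(0) - 0.4 = -3.2
h = ReLU(z1) = [0.0, 1.3, 0.0]
output = (0.7)·(0.0) + (-0.9)·(1.3) + (-0.3)·(0.0) - 0.5 = -1.67

-1.67


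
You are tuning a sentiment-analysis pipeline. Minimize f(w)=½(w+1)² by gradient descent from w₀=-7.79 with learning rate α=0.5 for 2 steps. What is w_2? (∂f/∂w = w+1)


step 1: grad = -7.79+1 = -6.79; w = -7.79 - 0.5·(-6.79) = -4.395
step 2: grad = -4.395+1 = -3.395; w = -4.395 - 0.5·(-3.395) = -2.6975

-2.6975


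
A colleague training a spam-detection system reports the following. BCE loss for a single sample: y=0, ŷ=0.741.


BCE = -[y·ln(p) + (1-y)·ln(1-p)]
= -0 - 1·ln(1-0.741)
= -ln(0.259) = 1.3509

1.3509


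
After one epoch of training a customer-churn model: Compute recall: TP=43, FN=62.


Recall = TP/(TP+FN)
= 43/(43+62)
= 43/105 = 40.95%

40.95%


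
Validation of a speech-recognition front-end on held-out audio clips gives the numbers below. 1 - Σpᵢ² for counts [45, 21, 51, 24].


Probabilities: [45/141, 21/141, 51/141, 24/141] ≈ [0.3191, 0.1489, 0.3617, 0.1702]
Σpᵢ² = (2025 + 441 + 2601 + 576)/141² = 5643/19881
Gini = 1 - Σpᵢ² = 1 - 5643/19881 = 0.7162

0.7162


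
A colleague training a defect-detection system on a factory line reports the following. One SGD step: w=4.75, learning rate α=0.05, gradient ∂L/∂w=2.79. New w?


w_new = w - α·∇
= 4.75 - 0.05·2.79
= 4.75 - 0.1395
= 4.6105

4.6105


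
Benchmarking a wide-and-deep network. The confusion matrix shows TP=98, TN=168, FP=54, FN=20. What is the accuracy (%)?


Accuracy = (TP+TN)/(TP+TN+FP+FN)
= (98+168)/(340)
= 266/340 = 78.24%

78.24%


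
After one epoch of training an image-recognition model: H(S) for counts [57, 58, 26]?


Probabilities: [57/141, 58/141, 26/141] ≈ [0.4043, 0.4113, 0.1844]
H = -((57/141)·log₂(57/141) + (58/141)·log₂(58/141) + (26/141)·log₂(26/141))
  = 1.5052 bits

1.5052 bits


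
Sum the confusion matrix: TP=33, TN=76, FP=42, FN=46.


Total = TP + TN + FP + FN
= 33 + 76 + 42 + 46
= 197
(Predicted positive: 75, predicted negative: 122)

197


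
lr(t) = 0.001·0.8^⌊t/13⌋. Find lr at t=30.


n_drops = ⌊30/13⌋ = 2
lr = 0.001·0.8^2 = 0.001·0.64 = 0.00064

0.00064


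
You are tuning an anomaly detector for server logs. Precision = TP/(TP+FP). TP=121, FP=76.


Precision = TP/(TP+FP)
= 121/(121+76)
= 121/197 = 61.42%

61.42%


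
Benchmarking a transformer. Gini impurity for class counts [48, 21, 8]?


Probabilities: [48/77, 21/77, 8/77] ≈ [0.6234, 0.2727, 0.1039]
Σpᵢ² = (2304 + 441 + 64)/77² = 2809/5929
Gini = 1 - Σpᵢ² = 1 - 2809/5929 = 0.5262

0.5262


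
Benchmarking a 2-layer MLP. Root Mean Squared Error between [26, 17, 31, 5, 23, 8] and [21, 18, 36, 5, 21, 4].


MSE = 71/6 = 11.8333
RMSE = √(71/6) = 3.44

3.44


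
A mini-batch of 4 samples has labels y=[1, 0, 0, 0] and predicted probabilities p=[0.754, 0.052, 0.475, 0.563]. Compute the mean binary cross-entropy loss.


L[0] = -ln(0.754) = 0.2824
L[1] = -ln(1-0.052) = -ln(0.948) = 0.0534
L[2] = -ln(1-0.475) = -ln(0.525) = 0.6444
L[3] = -ln(1-0.563) = -ln(0.437) = 0.8278
mean = (0.2824 + 0.0534 + 0.6444 + 0.8278)/4 = 0.452

0.452


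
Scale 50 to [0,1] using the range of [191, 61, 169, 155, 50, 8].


min=8, max=191
(50-8)/(191-8) = 42/183 = 0.2295

0.2295


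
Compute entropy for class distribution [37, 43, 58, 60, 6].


Probabilities: [37/204, 43/204, 58/204, 60/204, 6/204] ≈ [0.1814, 0.2108, 0.2843, 0.2941, 0.0294]
H = -((37/204)·log₂(37/204) + (43/204)·log₂(43/204) + (58/204)·log₂(58/204) + (60/204)·log₂(60/204) + (6/204)·log₂(6/204))
  = 2.1049 bits

2.1049 bits


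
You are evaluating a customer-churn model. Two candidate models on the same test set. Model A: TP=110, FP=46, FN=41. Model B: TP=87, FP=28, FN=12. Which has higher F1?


Model A: P=110/156=0.7051, R=110/151=0.7285, F1=2PR/(P+R)=2TP/(2TP+FP+FN)=220/307=0.7166
Model B: P=87/115=0.7565, R=87/99=0.8788, F1=2PR/(P+R)=2TP/(2TP+FP+FN)=174/214=0.8131
0.7166 < 0.8131 → Model B

Model B


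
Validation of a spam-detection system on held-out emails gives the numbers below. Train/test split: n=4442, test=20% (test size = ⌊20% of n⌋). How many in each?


Test = ⌊4442·20/100⌋ = 888
Train = 4442 - 888 = 3554

Train: 3554, Test: 888


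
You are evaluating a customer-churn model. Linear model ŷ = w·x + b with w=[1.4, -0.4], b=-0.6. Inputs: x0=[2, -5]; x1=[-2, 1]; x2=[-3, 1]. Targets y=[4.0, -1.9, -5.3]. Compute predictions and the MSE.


ŷ0 = (1.4)·(2) + (-0.4)·(-5) - 0.6 = 4.2
ŷ1 = (1.4)·(-2) + (-0.4)·(1) - 0.6 = -3.8
ŷ2 = (1.4)·(-3) + (-0.4)·(1) - 0.6 = -5.2
errors² = [0.04, 3.61, 0.01]
MSE = 3.6600/3 = 1.22

1.22


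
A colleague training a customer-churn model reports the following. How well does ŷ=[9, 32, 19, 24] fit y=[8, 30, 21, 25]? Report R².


ȳ = 21
SS_res = Σ(y-ŷ)² = 10
SS_tot = Σ(y-ȳ)² = 266
R² = 1 - SS_res/SS_tot = 1 - 0.0376 = 0.9624

0.9624


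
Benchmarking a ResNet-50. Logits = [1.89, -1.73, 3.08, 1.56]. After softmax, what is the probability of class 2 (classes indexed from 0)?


Exponentials: e^1.89=6.6194, e^-1.73=0.1773, e^3.08=21.7584, e^1.56=4.7588
Sum = 33.3139
Softmax = [0.1987, 0.0053, 0.6531, 0.1428]
p[2] = 21.7584/33.3139 = 0.6531

0.6531


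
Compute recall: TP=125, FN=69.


Recall = TP/(TP+FN)
= 125/(125+69)
= 125/194 = 64.43%

64.43%


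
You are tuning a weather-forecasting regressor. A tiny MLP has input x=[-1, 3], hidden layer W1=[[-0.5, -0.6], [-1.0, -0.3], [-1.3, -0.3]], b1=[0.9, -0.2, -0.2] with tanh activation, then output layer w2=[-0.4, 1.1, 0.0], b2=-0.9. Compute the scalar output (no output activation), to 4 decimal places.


z1[0] = (-0.5)·(-1) + (-0.6)·(3) + 0.9 = -0.4
z1[1] = (-1.0)·(-1) + (-0.3)·(3) - 0.2 = -0.1
z1[2] = (-1.3)·(-1) + (-0.3)·(3) - 0.2 = 0.2
h = tanh(z1) = [-0.3799, -0.0997, 0.1974]
output = (-0.4)·(-0.3799) + (1.1)·(-0.0997) + (0.0)·(0.1974) - 0.9 = -0.8577

-0.8577


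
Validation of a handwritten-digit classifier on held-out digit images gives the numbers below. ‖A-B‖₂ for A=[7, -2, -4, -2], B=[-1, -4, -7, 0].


d = √((7+ 1)² + (-2+ 4)² + (-4+ 7)² + (-2-0)²)
  = √(64 + 4 + 9 + 4)
  = √81 = 9.0

9.0


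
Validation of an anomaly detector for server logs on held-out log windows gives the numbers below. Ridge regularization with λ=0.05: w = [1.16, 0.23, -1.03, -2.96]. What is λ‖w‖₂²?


‖w‖₂² = (1.16)² + (0.23)² + (-1.03)² + (-2.96)²
     = 1.3456 + 0.0529 + 1.0609 + 8.7616
     = 11.221
λ·‖w‖₂² = 0.05·11.221 = 0.56105

0.56105


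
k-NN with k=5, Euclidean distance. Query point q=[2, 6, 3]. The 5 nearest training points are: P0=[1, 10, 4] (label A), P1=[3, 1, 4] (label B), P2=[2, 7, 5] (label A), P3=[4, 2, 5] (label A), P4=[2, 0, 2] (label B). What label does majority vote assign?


d(q,P0) = 4.2426  (label A)
d(q,P1) = 5.1962  (label B)
d(q,P2) = 2.2361  (label A)
d(q,P3) = 4.899  (label A)
d(q,P4) = 6.0828  (label B)
Votes: A=3, B=2
Majority → A

A


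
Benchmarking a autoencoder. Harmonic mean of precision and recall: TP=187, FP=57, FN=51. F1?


Precision = 187/244 = 0.7664
Recall = 187/238 = 0.7857
F1 = 2·P·R/(P+R) = 2·TP/(2·TP+FP+FN) = 374/(374+57+51) = 374/482 = 0.7759

0.7759


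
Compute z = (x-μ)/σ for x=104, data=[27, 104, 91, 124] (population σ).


μ = 86.5, σ = 36.3077
z = (104 - 86.5)/36.3077 = 0.482

0.482


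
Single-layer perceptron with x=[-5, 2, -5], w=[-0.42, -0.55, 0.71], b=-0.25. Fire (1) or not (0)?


z = (-5)·(-0.42) + (2)·(-0.55) + (-5)·(0.71) - 0.25
  = -2.8
step(z) = 0 (z<0)

0


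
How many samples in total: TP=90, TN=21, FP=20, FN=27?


Total = TP + TN + FP + FN
= 90 + 21 + 20 + 27
= 158
(Predicted positive: 110, predicted negative: 48)

158


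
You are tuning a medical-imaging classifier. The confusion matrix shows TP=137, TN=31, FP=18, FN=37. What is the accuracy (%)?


Accuracy = (TP+TN)/(TP+TN+FP+FN)
= (137+31)/(223)
= 168/223 = 75.34%

75.34%


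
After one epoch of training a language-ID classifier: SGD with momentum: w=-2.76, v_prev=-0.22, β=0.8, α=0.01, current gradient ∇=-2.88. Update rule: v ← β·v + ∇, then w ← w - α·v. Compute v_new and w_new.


v_new = 0.8·-0.22 - 2.88 = -0.176 - 2.88 = -3.056
w_new = -2.76 - 0.01·-3.056 = -2.76 + 0.03056 = -2.72944

v_new=-3.056, w_new=-2.72944


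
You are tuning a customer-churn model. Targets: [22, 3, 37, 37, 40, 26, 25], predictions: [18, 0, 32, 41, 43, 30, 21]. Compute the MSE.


Squared errors: (22-18)²=16, (3-0)²=9, (37-32)²=25, (37-41)²=16, (40-43)²=9, (26-30)²=16, (25-21)²=16
Sum = 107
MSE = 107/7 = 107/7

107/7


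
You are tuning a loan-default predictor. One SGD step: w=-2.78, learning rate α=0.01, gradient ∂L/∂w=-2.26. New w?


w_new = w - α·∇
= -2.78 - 0.01·-2.26
= -2.78 + 0.0226
= -2.7574

-2.7574


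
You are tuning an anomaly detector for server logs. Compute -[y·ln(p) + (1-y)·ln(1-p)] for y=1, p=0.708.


BCE = -[y·ln(p) + (1-y)·ln(1-p)]
= -1·ln(0.708) - 0
= -ln(0.708) = 0.3453

0.3453


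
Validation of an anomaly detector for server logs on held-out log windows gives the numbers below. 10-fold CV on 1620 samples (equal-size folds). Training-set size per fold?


Fold size = 1620/10 = 162
Training per fold = 1620 - 162 = 1458

1458


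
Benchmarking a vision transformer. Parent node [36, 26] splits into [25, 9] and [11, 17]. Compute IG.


Parent = [36, 26], H_parent = 0.9812
H_left = 0.8338 (n=34), H_right = 0.9666 (n=28)
H_children = (34/62)·0.8338 + (28/62)·0.9666 = 0.8938
IG = 0.9812 - 0.8938 = 0.0874

0.0874


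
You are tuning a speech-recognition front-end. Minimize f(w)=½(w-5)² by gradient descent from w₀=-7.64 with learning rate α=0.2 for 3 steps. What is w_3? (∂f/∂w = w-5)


step 1: grad = -7.64-5 = -12.64; w = -7.64 - 0.2·(-12.64) = -5.112
step 2: grad = -5.112-5 = -10.112; w = -5.112 - 0.2·(-10.112) = -3.0896
step 3: grad = -3.0896-5 = -8.0896; w = -3.0896 - 0.2·(-8.0896) = -1.47168

-1.47168


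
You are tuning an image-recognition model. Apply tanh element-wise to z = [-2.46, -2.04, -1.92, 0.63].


tanh(-2.46) = -0.9855
tanh(-2.04) = -0.9667
tanh(-1.92) = -0.9579
tanh(0.63) = 0.5581
result = [-0.9855, -0.9667, -0.9579, 0.5581]

[-0.9855, -0.9667, -0.9579, 0.5581]


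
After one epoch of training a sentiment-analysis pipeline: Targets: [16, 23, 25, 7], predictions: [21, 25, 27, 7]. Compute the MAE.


Absolute errors: |16-21|=5, |23-25|=2, |25-27|=2, |7-7|=0
Sum = 9
MAE = 9/4 = 9/4

9/4


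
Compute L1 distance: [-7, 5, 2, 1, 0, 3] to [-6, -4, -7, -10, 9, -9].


d = |-7+ 6| + |5+ 4| + |2+ 7| + |1+ 10| + |0-9| + |3+ 9|
  = 1 + 9 + 9 + 11 + 9 + 12
  = 51

51


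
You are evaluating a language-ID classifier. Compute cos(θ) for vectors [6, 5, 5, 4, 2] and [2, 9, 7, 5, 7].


A·B = 6·2 + 5·9 + 5·7 + 4·5 + 2·7 = 126
‖A‖ = √106 = 10.2956, ‖B‖ = √208 = 14.4222
cos = 126/(√106·√208) = 126/√22048 = 0.8486

0.8486


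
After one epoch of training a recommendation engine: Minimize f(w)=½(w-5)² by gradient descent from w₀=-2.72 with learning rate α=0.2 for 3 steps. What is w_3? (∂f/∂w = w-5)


step 1: grad = -2.72-5 = -7.72; w = -2.72 - 0.2·(-7.72) = -1.176
step 2: grad = -1.176-5 = -6.176; w = -1.176 - 0.2·(-6.176) = 0.0592
step 3: grad = 0.0592-5 = -4.9408; w = 0.0592 - 0.2·(-4.9408) = 1.04736

1.04736


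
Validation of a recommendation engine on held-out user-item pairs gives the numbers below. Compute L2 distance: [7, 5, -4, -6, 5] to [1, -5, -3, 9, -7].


d = √((7-1)² + (5+ 5)² + (-4+ 3)² + (-6-9)² + (5+ 7)²)
  = √(36 + 100 + 1 + 225 + 144)
  = √506 = 22.4944

22.4944


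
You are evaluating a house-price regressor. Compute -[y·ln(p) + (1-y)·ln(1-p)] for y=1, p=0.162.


BCE = -[y·ln(p) + (1-y)·ln(1-p)]
= -1·ln(0.162) - 0
= -ln(0.162) = 1.8202

1.8202


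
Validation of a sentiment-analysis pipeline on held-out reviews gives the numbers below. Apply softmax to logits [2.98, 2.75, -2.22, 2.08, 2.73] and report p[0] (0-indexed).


Exponentials: e^2.98=19.6878, e^2.75=15.6426, e^-2.22=0.1086, e^2.08=8.0045, e^2.73=15.3329
Sum = 58.7764
Softmax = [0.335, 0.2661, 0.0018, 0.1362, 0.2609]
p[0] = 19.6878/58.7764 = 0.335

0.335


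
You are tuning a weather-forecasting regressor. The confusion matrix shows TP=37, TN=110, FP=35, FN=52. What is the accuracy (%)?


Accuracy = (TP+TN)/(TP+TN+FP+FN)
= (37+110)/(234)
= 147/234 = 62.82%

62.82%


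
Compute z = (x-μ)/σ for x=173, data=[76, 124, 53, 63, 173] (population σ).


μ = 97.8, σ = 44.7991
z = (173 - 97.8)/44.7991 = 1.6786

1.6786


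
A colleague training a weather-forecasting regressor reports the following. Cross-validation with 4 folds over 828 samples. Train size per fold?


Fold size = 828/4 = 207
Training per fold = 828 - 207 = 621

621


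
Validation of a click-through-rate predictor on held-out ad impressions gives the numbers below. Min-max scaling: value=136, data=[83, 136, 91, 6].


min=6, max=136
(136-6)/(136-6) = 130/130 = 1.0

1.0


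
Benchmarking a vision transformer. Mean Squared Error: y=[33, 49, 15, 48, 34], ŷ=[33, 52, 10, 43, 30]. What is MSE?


Squared errors: (33-33)²=0, (49-52)²=9, (15-10)²=25, (48-43)²=25, (34-30)²=16
Sum = 75
MSE = 75/5 = 15

15


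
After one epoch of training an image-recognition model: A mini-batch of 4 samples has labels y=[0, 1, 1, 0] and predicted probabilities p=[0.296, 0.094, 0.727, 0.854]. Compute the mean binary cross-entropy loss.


L[0] = -ln(1-0.296) = -ln(0.704) = 0.351
L[1] = -ln(0.094) = 2.3645
L[2] = -ln(0.727) = 0.3188
L[3] = -ln(1-0.854) = -ln(0.146) = 1.9241
mean = (0.351 + 2.3645 + 0.3188 + 1.9241)/4 = 1.2396

1.2396


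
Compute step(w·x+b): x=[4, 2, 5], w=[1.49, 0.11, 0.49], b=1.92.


z = (4)·(1.49) + (2)·(0.11) + (5)·(0.49) + 1.92
  = 10.55
step(z) = 1 (z≥0)

1


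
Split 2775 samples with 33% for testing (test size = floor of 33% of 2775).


Test = ⌊2775·33/100⌋ = 915
Train = 2775 - 915 = 1860

Train: 1860, Test: 915


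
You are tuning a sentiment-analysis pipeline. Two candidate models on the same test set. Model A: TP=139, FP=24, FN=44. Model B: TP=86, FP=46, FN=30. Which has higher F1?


Model A: P=139/163=0.8528, R=139/183=0.7596, F1=2PR/(P+R)=2TP/(2TP+FP+FN)=278/346=0.8035
Model B: P=86/132=0.6515, R=86/116=0.7414, F1=2PR/(P+R)=2TP/(2TP+FP+FN)=172/248=0.6935
0.8035 > 0.6935 → Model A

Model A
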